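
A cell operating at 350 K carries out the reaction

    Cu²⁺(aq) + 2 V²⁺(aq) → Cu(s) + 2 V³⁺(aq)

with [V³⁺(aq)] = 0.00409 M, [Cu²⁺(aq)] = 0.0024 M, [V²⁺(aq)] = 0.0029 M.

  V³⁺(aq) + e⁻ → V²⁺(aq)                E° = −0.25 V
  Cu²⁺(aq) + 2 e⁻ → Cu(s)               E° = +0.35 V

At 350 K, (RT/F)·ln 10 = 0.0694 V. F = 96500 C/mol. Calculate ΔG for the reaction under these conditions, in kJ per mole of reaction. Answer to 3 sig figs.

E°cell = +0.35 − (−0.25) = +0.60 V; the balanced reaction transfers n = 2 electrons.
The reaction quotient is [V³⁺(aq)]^2 / ([Cu²⁺(aq)]·[V²⁺(aq)]^2) = 829; by Nernst, E = +0.60 − (0.0694/2)(2.918) = +0.4987 V.
ΔG = −nFE = −(2)(96500)(+0.4987) J/mol = −96.2 kJ/mol.

−96.2 kJ/mol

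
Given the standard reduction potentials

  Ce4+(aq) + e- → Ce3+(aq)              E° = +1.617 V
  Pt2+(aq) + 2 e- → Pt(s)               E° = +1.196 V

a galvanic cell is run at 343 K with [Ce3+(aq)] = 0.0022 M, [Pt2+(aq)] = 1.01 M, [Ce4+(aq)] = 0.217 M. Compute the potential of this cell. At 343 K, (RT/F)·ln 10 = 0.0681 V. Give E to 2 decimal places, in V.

+0.56 V

The Ce⁴⁺/Ce³⁺ couple has the more positive E°, so it is the cathode; Pt²⁺/Pt is the anode.
The standard potential is +1.617 − (+1.196) = +0.421 V and the balanced reaction transfers n = 2 electrons.
For the overall reaction 2 Ce4+(aq) + Pt(s) → 2 Ce3+(aq) + Pt2+(aq), Q = ([Ce3+(aq)]^2·[Pt2+(aq)]) / [Ce4+(aq)]^2 = 0.000104, giving log Q = −3.984.
By the Nernst equation, E = +0.421 − (0.0681/2)·(−3.984) = +0.56 V.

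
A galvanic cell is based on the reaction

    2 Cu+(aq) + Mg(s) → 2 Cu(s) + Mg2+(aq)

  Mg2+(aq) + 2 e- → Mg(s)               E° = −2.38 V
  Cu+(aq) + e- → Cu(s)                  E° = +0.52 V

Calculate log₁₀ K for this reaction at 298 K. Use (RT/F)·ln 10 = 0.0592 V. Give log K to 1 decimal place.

log K = 98.0

The Cu⁺/Cu couple is reduced (cathode); E°cell = +0.52 − (−2.38) = +2.90 V with n = 2.
At equilibrium E = 0, so log K = nE°cell / 0.0592 = (2)(+2.90) / 0.0592 = 98.0.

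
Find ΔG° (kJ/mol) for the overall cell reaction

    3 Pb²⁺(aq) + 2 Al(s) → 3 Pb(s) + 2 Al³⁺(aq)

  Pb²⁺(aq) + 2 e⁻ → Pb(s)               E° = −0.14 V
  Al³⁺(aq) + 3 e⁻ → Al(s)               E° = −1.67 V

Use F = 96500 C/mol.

−886 kJ/mol

In the reaction as written Pb²⁺(aq) is reduced, so the Pb²⁺/Pb couple is the cathode and Al³⁺/Al is the anode.
E°cell = −0.14 − (−1.67) = +1.53 V; balancing electrons gives n = 6.
ΔG° = −nFE°cell = −(6)(96500)(+1.53) J/mol = −886 kJ/mol.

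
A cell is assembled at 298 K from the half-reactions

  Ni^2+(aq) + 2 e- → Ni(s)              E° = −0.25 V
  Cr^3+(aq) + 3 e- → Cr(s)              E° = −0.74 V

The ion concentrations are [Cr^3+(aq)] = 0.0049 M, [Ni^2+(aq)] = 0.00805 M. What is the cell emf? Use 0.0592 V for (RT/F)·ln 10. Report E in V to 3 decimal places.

+0.474 V

Since E°(Ni²⁺/Ni) > E°(Cr³⁺/Cr), Ni²⁺/Ni serves as the cathode.
E°cell = E°cat − E°an = −0.25 − (−0.74) = +0.49 V; n = 6.
Balancing gives 3 Ni^2+(aq) + 2 Cr(s) → 3 Ni(s) + 2 Cr^3+(aq); hence Q = [Cr^3+(aq)]^2 / [Ni^2+(aq)]^3 = 46 (log Q = 1.663).
Applying E = E° − (RT ln10/nF)·log Q gives +0.49 − (0.0592/6)(1.663) = +0.474 V.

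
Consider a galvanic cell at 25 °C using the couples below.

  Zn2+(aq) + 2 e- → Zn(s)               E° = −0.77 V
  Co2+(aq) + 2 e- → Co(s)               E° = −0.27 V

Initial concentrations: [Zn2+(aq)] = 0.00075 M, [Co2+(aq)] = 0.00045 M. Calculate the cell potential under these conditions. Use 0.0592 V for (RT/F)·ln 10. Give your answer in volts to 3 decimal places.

+0.493 V

Since E°(Co²⁺/Co) > E°(Zn²⁺/Zn), Co²⁺/Co serves as the cathode.
E°cell = −0.27 − (−0.77) = +0.50 V, with n = 2 electrons transferred.
The balanced reaction is Co2+(aq) + Zn(s) → Co(s) + Zn2+(aq), so Q = [Zn2+(aq)] / [Co2+(aq)] = 1.67 and log Q = 0.222.
Applying E = E° − (RT ln10/nF)·log Q gives +0.50 − (0.0592/2)(0.222) = +0.493 V.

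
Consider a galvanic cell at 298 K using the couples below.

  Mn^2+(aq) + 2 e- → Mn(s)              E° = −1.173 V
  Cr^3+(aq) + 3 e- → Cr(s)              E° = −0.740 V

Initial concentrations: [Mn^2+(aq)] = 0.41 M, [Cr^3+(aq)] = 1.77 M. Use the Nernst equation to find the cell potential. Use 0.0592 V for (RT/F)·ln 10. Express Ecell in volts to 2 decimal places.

Cr³⁺/Cr is reduced (cathode, E° = −0.740 V) and Mn²⁺/Mn is oxidized (anode).
E°cell = −0.740 − (−1.173) = +0.433 V, with n = 6 electrons transferred.
For the overall reaction 2 Cr^3+(aq) + 3 Mn(s) → 2 Cr(s) + 3 Mn^2+(aq), Q = [Mn^2+(aq)]^3 / [Cr^3+(aq)]^2 = 0.022, giving log Q = −1.658.
E = E° − (0.0592/n)·log Q = +0.433 − (0.0592/6)(−1.658) = +0.45 V.

+0.45 V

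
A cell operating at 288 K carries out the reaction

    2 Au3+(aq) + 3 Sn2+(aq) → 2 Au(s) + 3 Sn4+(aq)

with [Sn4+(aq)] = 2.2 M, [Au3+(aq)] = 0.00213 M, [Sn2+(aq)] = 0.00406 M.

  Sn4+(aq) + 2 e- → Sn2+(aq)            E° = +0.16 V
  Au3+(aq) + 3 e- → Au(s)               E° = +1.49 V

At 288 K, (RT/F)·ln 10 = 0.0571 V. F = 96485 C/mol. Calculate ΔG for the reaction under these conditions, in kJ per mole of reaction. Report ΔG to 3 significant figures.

−695 kJ/mol

With Au³⁺/Au reduced at the cathode, E°cell = +1.49 − (+0.16) = +1.33 V and n = 6.
The reaction quotient is [Sn4+(aq)]^3 / ([Au3+(aq)]^2·[Sn2+(aq)]^3) = 3.51×10^13; by Nernst, E = +1.33 − (0.0571/6)(13.545) = +1.2011 V.
Then ΔG = −nFE = −6 × 96485 × +1.2011 J/mol = −695 kJ/mol.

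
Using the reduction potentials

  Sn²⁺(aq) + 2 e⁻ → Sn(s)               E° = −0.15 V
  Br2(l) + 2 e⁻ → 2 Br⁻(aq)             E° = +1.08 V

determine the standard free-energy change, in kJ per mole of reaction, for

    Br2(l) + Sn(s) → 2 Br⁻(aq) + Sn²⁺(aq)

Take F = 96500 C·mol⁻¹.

−237 kJ/mol

In the reaction as written Br2(l) is reduced, so the Br₂/Br⁻ couple is the cathode and Sn²⁺/Sn is the anode.
E°cell = +1.08 − (−0.15) = +1.23 V; balancing electrons gives n = 2.
ΔG° = −nFE°cell = −(2)(96500)(+1.23) J/mol = −237 kJ/mol.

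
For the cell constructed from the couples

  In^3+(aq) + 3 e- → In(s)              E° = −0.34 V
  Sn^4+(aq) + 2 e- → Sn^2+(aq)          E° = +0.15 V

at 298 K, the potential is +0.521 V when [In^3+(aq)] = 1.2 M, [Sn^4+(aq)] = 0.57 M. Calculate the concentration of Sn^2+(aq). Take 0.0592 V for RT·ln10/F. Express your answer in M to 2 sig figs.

With Sn⁴⁺/Sn²⁺ at the cathode and In³⁺/In at the anode, E°cell = +0.15 − (−0.34) = +0.49 V (n = 6).
Rearranging E = E° − (0.0592/n)·log Q gives log Q = 6(+0.49 − (+0.521))/0.0592 = −3.142.
For 3 Sn^4+(aq) + 2 In(s) → 3 Sn^2+(aq) + 2 In^3+(aq), the reaction quotient is Q = ([Sn^2+(aq)]^3·[In^3+(aq)]^2) / [Sn^4+(aq)]^3.
Solving for the unknown gives log [Sn^2+(aq)] = −1.344, so [Sn^2+(aq)] ≈ 0.045 M.

0.045 M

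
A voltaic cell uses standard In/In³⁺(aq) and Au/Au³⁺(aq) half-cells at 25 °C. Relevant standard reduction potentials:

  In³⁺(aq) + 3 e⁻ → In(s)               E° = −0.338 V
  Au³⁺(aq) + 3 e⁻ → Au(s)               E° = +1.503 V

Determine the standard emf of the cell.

+1.841 V

Of the two couples in this cell, the one with the more positive reduction potential is reduced at the cathode: here that is Au³⁺/Au (+1.503 V); In³⁺/In (−0.338 V) is the anode.
E°cell = E°(cathode) − E°(anode) = +1.503 − (−0.338) = +1.841 V.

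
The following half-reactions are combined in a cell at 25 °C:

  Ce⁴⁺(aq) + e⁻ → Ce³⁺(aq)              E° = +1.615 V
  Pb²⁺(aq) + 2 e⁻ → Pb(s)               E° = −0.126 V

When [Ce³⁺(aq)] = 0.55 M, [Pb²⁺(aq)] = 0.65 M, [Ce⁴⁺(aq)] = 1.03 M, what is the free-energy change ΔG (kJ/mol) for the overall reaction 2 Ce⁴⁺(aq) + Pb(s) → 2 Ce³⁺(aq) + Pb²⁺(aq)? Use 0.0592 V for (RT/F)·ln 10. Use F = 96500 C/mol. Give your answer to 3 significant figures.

The standard cell potential is +1.615 − (−0.126) = +1.741 V, with n = 2 electrons in the balanced equation.
Here Q = ([Ce³⁺(aq)]^2·[Pb²⁺(aq)]) / [Ce⁴⁺(aq)]^2 = 0.185 (log Q = −0.732), giving E = +1.741 − (0.0592/2)·(−0.732) = +1.7627 V.
Finally ΔG = −nFE = −(2)(96500 C/mol)(+1.7627 V) = −340 kJ/mol.

−340 kJ/mol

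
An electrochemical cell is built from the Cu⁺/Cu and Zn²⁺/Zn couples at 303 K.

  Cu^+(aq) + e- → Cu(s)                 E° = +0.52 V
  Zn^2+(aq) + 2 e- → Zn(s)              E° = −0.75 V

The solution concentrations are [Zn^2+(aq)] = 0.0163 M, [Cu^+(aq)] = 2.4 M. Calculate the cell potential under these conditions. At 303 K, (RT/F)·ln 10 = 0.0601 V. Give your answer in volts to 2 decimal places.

+1.35 V

Since E°(Cu⁺/Cu) > E°(Zn²⁺/Zn), Cu⁺/Cu serves as the cathode.
E°cell = E°cat − E°an = +0.52 − (−0.75) = +1.27 V; n = 2.
Balancing gives 2 Cu^+(aq) + Zn(s) → 2 Cu(s) + Zn^2+(aq); hence Q = [Zn^2+(aq)] / [Cu^+(aq)]^2 = 0.00283 (log Q = −2.548).
By the Nernst equation, E = +1.27 − (0.0601/2)·(−2.548) = +1.35 V.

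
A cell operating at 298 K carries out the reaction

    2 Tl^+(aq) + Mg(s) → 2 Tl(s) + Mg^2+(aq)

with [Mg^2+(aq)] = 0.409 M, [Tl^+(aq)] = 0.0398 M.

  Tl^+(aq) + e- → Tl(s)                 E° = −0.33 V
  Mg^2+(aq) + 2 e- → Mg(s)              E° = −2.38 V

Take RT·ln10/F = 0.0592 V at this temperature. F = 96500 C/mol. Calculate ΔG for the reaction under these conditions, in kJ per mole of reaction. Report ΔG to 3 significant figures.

−382 kJ/mol

With Tl⁺/Tl reduced at the cathode, E°cell = −0.33 − (−2.38) = +2.05 V and n = 2.
Q = [Mg^2+(aq)] / [Tl^+(aq)]^2 = 258, so log Q = 2.412 and E = +2.05 − (0.0592/2)(2.412) = +1.9786 V.
Then ΔG = −nFE = −2 × 96500 × +1.9786 J/mol = −382 kJ/mol.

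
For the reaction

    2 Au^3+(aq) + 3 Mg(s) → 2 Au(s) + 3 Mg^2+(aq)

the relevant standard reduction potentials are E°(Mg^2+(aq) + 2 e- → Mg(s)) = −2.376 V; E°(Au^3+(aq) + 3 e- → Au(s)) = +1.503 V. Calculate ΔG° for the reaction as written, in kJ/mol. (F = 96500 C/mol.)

In the reaction as written Au^3+(aq) is reduced, so the Au³⁺/Au couple is the cathode and Mg²⁺/Mg is the anode.
E°cell = +1.503 − (−2.376) = +3.879 V; balancing electrons gives n = 6.
ΔG° = −nFE°cell = −(6)(96500)(+3.879) J/mol = −2246 kJ/mol.

−2246 kJ/mol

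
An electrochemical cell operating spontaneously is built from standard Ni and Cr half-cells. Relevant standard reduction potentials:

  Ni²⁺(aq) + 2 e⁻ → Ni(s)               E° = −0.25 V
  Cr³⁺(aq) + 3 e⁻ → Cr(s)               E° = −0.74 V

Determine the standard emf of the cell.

Of the two couples in this cell, the one with the more positive reduction potential is reduced at the cathode: here that is Ni²⁺/Ni (−0.25 V); Cr³⁺/Cr (−0.74 V) is the anode.
E°cell = E°(cathode) − E°(anode) = −0.25 − (−0.74) = +0.49 V.

+0.49 V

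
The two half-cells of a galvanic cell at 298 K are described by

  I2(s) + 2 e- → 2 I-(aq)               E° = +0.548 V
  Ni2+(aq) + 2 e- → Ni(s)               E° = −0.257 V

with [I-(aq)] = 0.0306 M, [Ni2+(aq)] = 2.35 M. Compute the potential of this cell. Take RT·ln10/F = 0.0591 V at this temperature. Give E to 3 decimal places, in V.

The I₂/I⁻ couple has the more positive E°, so it is the cathode; Ni²⁺/Ni is the anode.
The standard potential is +0.548 − (−0.257) = +0.805 V and the balanced reaction transfers n = 2 electrons.
For the overall reaction I2(s) + Ni(s) → 2 I-(aq) + Ni2+(aq), Q = [I-(aq)]^2·[Ni2+(aq)] = 0.0022, giving log Q = −2.657.
E = E° − (0.0591/n)·log Q = +0.805 − (0.0591/2)(−2.657) = +0.884 V.

+0.884 V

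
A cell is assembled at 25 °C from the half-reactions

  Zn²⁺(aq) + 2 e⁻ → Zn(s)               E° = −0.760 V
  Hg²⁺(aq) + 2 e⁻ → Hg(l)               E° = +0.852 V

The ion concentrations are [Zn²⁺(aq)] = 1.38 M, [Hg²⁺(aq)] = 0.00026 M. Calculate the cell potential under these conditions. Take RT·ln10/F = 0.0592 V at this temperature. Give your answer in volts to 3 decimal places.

+1.502 V

Hg²⁺/Hg is reduced (cathode, E° = +0.852 V) and Zn²⁺/Zn is oxidized (anode).
E°cell = +0.852 − (−0.760) = +1.612 V, with n = 2 electrons transferred.
For the overall reaction Hg²⁺(aq) + Zn(s) → Hg(l) + Zn²⁺(aq), Q = [Zn²⁺(aq)] / [Hg²⁺(aq)] = 5.31×10^3, giving log Q = 3.725.
E = E° − (0.0592/n)·log Q = +1.612 − (0.0592/2)(3.725) = +1.502 V.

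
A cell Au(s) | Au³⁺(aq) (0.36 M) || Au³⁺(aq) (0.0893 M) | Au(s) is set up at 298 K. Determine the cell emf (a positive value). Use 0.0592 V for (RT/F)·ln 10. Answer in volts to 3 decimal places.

0.012 V

For a concentration cell E°cell = 0, since both electrodes use the same couple.
The compartment with the higher Au³⁺(aq) concentration (0.36 M) acts as the cathode; ions are reduced there and produced at the dilute (0.0893 M) anode.
With n = 3, Ecell = −(0.0592/3)·log([dilute]/[conc]) = −(0.0592/3)·log(0.0893/0.36) = +0.012 V.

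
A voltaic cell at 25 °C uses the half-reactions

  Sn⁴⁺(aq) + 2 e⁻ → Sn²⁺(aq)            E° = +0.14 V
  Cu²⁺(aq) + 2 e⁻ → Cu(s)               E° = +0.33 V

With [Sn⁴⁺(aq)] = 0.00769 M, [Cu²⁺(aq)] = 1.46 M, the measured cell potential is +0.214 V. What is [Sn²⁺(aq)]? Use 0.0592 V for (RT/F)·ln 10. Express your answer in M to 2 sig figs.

Cu²⁺/Cu is the cathode (higher E°); E°cell = +0.33 − (+0.14) = +0.19 V with n = 2.
Rearranging E = E° − (0.0592/n)·log Q gives log Q = 2(+0.19 − (+0.214))/0.0592 = −0.811.
For Cu²⁺(aq) + Sn²⁺(aq) → Cu(s) + Sn⁴⁺(aq), the reaction quotient is Q = [Sn⁴⁺(aq)] / ([Cu²⁺(aq)]·[Sn²⁺(aq)]).
Solving for the unknown gives log [Sn²⁺(aq)] = −1.467, so [Sn²⁺(aq)] ≈ 0.034 M.

0.034 M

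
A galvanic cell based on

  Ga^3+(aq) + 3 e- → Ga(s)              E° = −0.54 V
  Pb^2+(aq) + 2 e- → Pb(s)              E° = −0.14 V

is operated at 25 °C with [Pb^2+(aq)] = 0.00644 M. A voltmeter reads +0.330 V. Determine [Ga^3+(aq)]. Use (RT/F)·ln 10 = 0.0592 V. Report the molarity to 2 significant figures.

Pb²⁺/Pb is the cathode (higher E°); E°cell = −0.14 − (−0.54) = +0.40 V with n = 6.
Rearranging E = E° − (0.0592/n)·log Q gives log Q = 6(+0.40 − (+0.330))/0.0592 = 7.095.
For 3 Pb^2+(aq) + 2 Ga(s) → 3 Pb(s) + 2 Ga^3+(aq), the reaction quotient is Q = [Ga^3+(aq)]^2 / [Pb^2+(aq)]^3.
Isolating [Ga^3+(aq)] in Q = 10^{7.095} yields log [Ga^3+(aq)] = 0.261, i.e. 1.8 M.

1.8 M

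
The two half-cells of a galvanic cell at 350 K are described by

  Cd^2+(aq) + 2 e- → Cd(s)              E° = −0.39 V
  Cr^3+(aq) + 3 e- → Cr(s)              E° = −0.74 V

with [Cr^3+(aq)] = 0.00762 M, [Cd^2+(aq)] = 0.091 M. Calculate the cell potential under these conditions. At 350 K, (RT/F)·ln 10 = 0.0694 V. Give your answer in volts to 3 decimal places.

+0.363 V

Since E°(Cd²⁺/Cd) > E°(Cr³⁺/Cr), Cd²⁺/Cd serves as the cathode.
E°cell = E°cat − E°an = −0.39 − (−0.74) = +0.35 V; n = 6.
For the overall reaction 3 Cd^2+(aq) + 2 Cr(s) → 3 Cd(s) + 2 Cr^3+(aq), Q = [Cr^3+(aq)]^2 / [Cd^2+(aq)]^3 = 0.0771, giving log Q = −1.113.
E = E° − (0.0694/n)·log Q = +0.35 − (0.0694/6)(−1.113) = +0.363 V.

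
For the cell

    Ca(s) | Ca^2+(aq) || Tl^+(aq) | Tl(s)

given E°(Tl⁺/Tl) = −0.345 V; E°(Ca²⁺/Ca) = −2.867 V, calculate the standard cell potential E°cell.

By convention the left-hand electrode in cell notation is the anode (oxidation) and the right-hand electrode is the cathode (reduction).
E°cell = E°(right) − E°(left) = −0.345 − (−2.867) = +2.522 V.

+2.522 V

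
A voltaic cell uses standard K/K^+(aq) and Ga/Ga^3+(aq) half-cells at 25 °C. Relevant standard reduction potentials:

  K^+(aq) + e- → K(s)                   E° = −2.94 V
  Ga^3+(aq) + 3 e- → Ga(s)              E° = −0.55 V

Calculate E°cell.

+2.39 V

Of the two couples in this cell, the one with the more positive reduction potential is reduced at the cathode: here that is Ga³⁺/Ga (−0.55 V); K⁺/K (−2.94 V) is the anode.
E°cell = E°(cathode) − E°(anode) = −0.55 − (−2.94) = +2.39 V.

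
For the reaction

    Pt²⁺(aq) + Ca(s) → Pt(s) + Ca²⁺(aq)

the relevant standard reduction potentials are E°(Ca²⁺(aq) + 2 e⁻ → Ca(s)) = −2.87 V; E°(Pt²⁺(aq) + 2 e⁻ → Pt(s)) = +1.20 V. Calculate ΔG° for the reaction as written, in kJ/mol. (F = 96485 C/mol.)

In the reaction as written Pt²⁺(aq) is reduced, so the Pt²⁺/Pt couple is the cathode and Ca²⁺/Ca is the anode.
E°cell = +1.20 − (−2.87) = +4.07 V; balancing electrons gives n = 2.
ΔG° = −nFE°cell = −(2)(96485)(+4.07) J/mol = −785 kJ/mol.

−785 kJ/mol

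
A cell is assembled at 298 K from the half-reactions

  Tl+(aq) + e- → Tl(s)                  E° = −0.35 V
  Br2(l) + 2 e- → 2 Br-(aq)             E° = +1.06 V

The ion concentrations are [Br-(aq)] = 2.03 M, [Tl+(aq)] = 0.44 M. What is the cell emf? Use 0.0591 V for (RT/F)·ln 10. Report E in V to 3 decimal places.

Br₂/Br⁻ is reduced (cathode, E° = +1.06 V) and Tl⁺/Tl is oxidized (anode).
The standard potential is +1.06 − (−0.35) = +1.41 V and the balanced reaction transfers n = 2 electrons.
Balancing gives Br2(l) + 2 Tl(s) → 2 Br-(aq) + 2 Tl+(aq); hence Q = [Br-(aq)]^2·[Tl+(aq)]^2 = 0.798 (log Q = −0.098).
Applying E = E° − (RT ln10/nF)·log Q gives +1.41 − (0.0591/2)(−0.098) = +1.413 V.

+1.413 V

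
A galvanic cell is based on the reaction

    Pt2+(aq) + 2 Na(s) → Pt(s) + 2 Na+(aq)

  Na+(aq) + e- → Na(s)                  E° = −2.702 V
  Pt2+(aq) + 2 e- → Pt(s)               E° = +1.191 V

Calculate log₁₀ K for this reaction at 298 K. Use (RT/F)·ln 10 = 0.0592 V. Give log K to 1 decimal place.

log K = 131.5

The Pt²⁺/Pt couple is reduced (cathode); E°cell = +1.191 − (−2.702) = +3.893 V with n = 2.
At equilibrium E = 0, so log K = nE°cell / 0.0592 = (2)(+3.893) / 0.0592 = 131.5.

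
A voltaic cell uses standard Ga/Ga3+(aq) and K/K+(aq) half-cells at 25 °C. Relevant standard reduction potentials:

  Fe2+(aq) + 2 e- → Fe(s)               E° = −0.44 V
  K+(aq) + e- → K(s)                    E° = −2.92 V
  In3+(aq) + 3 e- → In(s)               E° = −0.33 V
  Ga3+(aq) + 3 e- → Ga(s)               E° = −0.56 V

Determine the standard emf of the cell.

+2.36 V

The Ga³⁺/Ga couple has the higher E°, so Ga ion is reduced (cathode) and K is oxidized (anode).
E°cell = E°(cathode) − E°(anode) = −0.56 − (−2.92) = +2.36 V.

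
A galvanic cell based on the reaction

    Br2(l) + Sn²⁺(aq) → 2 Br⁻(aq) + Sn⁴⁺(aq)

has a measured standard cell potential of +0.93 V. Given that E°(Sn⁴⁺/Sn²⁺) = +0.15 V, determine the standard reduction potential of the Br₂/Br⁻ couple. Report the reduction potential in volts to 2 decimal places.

+1.08 V

In the reaction as written the Br₂/Br⁻ couple is reduced (cathode) and Sn⁴⁺/Sn²⁺ is oxidized (anode), so E°cell = E°(Br₂/Br⁻) − E°(Sn⁴⁺/Sn²⁺).
E°(Br₂/Br⁻) = E°cell + E°(anode) = +0.93 + (+0.15) = +1.08 V.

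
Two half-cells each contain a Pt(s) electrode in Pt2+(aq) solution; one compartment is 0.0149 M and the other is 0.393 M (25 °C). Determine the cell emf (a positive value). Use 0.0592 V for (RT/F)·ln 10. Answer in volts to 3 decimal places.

For a concentration cell E°cell = 0, since both electrodes use the same couple.
The compartment with the higher Pt2+(aq) concentration (0.393 M) acts as the cathode; ions are reduced there and produced at the dilute (0.0149 M) anode.
With n = 2, Ecell = −(0.0592/2)·log([dilute]/[conc]) = −(0.0592/2)·log(0.0149/0.393) = +0.042 V.

0.042 V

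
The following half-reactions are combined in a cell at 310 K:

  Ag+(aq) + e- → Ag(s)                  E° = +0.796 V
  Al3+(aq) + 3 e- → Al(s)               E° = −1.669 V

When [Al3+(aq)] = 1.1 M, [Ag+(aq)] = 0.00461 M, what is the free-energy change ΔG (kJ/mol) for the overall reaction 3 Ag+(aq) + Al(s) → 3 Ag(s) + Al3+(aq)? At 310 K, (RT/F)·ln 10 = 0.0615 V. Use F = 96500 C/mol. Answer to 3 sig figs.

−672 kJ/mol

The standard cell potential is +0.796 − (−1.669) = +2.465 V, with n = 3 electrons in the balanced equation.
Here Q = [Al3+(aq)] / [Ag+(aq)]^3 = 1.12×10^7 (log Q = 7.050), giving E = +2.465 − (0.0615/3)·(7.050) = +2.3205 V.
Then ΔG = −nFE = −3 × 96500 × +2.3205 J/mol = −672 kJ/mol.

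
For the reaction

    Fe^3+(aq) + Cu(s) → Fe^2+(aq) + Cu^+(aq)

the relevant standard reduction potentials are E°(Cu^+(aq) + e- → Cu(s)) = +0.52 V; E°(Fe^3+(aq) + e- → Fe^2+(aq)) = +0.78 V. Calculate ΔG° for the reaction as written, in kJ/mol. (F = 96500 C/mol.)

−25.1 kJ/mol

In the reaction as written Fe^3+(aq) is reduced, so the Fe³⁺/Fe²⁺ couple is the cathode and Cu⁺/Cu is the anode.
E°cell = +0.78 − (+0.52) = +0.26 V; balancing electrons gives n = 1.
ΔG° = −nFE°cell = −(1)(96500)(+0.26) J/mol = −25.1 kJ/mol.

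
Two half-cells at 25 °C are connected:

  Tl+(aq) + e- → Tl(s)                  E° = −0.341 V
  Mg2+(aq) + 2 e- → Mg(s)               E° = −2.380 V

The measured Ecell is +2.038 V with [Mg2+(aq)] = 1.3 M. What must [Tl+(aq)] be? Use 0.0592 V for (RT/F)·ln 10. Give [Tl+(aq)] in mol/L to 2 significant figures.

1.1 M

The Tl⁺/Tl couple has the larger reduction potential, so it is the cathode: E°cell = −0.341 − (−2.380) = +2.039 V and n = 2.
From the Nernst equation, log Q = n(E° − E)/0.0592 = 2·(+2.039 − (+2.038))/0.0592 = 0.034.
Balancing electrons gives 2 Tl+(aq) + Mg(s) → 2 Tl(s) + Mg2+(aq); thus Q = [Mg2+(aq)] / [Tl+(aq)]^2.
Isolating [Tl+(aq)] in Q = 10^{0.034} yields log [Tl+(aq)] = 0.040, i.e. 1.1 M.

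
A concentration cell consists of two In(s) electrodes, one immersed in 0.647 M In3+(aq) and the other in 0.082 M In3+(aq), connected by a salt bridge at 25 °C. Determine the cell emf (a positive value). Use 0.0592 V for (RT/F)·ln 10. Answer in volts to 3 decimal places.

For a concentration cell E°cell = 0, since both electrodes use the same couple.
The compartment with the higher In3+(aq) concentration (0.647 M) acts as the cathode; ions are reduced there and produced at the dilute (0.082 M) anode.
With n = 3, Ecell = −(0.0592/3)·log([dilute]/[conc]) = −(0.0592/3)·log(0.082/0.647) = +0.018 V.

0.018 V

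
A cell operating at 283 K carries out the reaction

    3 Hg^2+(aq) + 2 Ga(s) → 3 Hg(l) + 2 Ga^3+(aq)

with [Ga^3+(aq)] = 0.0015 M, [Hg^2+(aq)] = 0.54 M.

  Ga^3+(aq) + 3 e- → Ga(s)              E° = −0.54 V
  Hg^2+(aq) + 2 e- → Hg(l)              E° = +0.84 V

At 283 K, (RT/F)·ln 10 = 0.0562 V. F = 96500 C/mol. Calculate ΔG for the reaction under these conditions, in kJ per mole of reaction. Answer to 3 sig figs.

E°cell = +0.84 − (−0.54) = +1.38 V; the balanced reaction transfers n = 6 electrons.
The reaction quotient is [Ga^3+(aq)]^2 / [Hg^2+(aq)]^3 = 1.43×10^−5; by Nernst, E = +1.38 − (0.0562/6)(−4.845) = +1.4254 V.
Then ΔG = −nFE = −6 × 96500 × +1.4254 J/mol = −825 kJ/mol.

−825 kJ/mol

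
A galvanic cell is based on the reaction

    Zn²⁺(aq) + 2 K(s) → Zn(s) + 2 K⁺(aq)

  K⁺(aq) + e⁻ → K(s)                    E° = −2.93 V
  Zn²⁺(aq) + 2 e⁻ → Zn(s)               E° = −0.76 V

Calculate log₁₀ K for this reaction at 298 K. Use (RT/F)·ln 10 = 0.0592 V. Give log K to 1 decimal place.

log K = 73.3

The Zn²⁺/Zn couple is reduced (cathode); E°cell = −0.76 − (−2.93) = +2.17 V with n = 2.
At equilibrium E = 0, so log K = nE°cell / 0.0592 = (2)(+2.17) / 0.0592 = 73.3.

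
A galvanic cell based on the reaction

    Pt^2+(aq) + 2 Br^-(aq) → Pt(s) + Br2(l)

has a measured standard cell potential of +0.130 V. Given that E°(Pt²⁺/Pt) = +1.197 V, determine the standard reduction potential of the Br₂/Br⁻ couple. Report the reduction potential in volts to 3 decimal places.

In the reaction as written the Pt²⁺/Pt couple is reduced (cathode) and Br₂/Br⁻ is oxidized (anode), so E°cell = E°(Pt²⁺/Pt) − E°(Br₂/Br⁻).
E°(Br₂/Br⁻) = E°(cathode) − E°cell = +1.197 − (+0.130) = +1.067 V.

+1.067 V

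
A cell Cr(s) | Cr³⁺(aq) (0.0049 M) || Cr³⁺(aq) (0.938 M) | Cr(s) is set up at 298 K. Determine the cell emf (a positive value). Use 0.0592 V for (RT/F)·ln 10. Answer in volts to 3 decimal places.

0.045 V

For a concentration cell E°cell = 0, since both electrodes use the same couple.
The compartment with the higher Cr³⁺(aq) concentration (0.938 M) acts as the cathode; ions are reduced there and produced at the dilute (0.0049 M) anode.
With n = 3, Ecell = −(0.0592/3)·log([dilute]/[conc]) = −(0.0592/3)·log(0.0049/0.938) = +0.045 V.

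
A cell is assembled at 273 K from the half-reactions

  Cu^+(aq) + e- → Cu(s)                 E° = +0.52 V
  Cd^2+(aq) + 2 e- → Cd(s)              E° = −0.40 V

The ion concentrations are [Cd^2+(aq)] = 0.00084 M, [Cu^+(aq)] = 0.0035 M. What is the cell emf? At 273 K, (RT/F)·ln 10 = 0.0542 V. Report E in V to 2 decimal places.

+0.87 V

Since E°(Cu⁺/Cu) > E°(Cd²⁺/Cd), Cu⁺/Cu serves as the cathode.
E°cell = +0.52 − (−0.40) = +0.92 V, with n = 2 electrons transferred.
For the overall reaction 2 Cu^+(aq) + Cd(s) → 2 Cu(s) + Cd^2+(aq), Q = [Cd^2+(aq)] / [Cu^+(aq)]^2 = 68.6, giving log Q = 1.836.
E = E° − (0.0542/n)·log Q = +0.92 − (0.0542/2)(1.836) = +0.87 V.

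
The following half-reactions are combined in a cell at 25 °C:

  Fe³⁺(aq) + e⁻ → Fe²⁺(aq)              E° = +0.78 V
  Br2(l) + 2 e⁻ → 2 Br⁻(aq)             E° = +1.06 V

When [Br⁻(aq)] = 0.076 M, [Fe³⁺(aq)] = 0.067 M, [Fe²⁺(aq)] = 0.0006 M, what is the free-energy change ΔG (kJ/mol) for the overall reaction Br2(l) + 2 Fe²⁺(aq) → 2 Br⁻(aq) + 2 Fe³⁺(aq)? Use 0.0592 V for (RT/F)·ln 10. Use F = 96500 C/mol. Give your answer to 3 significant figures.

With Br₂/Br⁻ reduced at the cathode, E°cell = +1.06 − (+0.78) = +0.28 V and n = 2.
Here Q = ([Br⁻(aq)]^2·[Fe³⁺(aq)]^2) / [Fe²⁺(aq)]^2 = 72 (log Q = 1.857), giving E = +0.28 − (0.0592/2)·(1.857) = +0.2250 V.
Finally ΔG = −nFE = −(2)(96500 C/mol)(+0.2250 V) = −43.4 kJ/mol.

−43.4 kJ/mol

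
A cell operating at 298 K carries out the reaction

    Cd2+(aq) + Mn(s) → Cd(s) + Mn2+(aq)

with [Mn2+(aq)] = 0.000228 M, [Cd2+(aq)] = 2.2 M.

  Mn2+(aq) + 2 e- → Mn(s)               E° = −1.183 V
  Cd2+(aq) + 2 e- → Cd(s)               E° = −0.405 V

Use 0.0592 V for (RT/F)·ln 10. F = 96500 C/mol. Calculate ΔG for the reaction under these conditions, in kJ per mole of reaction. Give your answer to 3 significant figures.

E°cell = −0.405 − (−1.183) = +0.778 V; the balanced reaction transfers n = 2 electrons.
Q = [Mn2+(aq)] / [Cd2+(aq)] = 0.000104, so log Q = −3.984 and E = +0.778 − (0.0592/2)(−3.984) = +0.8959 V.
Finally ΔG = −nFE = −(2)(96500 C/mol)(+0.8959 V) = −173 kJ/mol.

−173 kJ/mol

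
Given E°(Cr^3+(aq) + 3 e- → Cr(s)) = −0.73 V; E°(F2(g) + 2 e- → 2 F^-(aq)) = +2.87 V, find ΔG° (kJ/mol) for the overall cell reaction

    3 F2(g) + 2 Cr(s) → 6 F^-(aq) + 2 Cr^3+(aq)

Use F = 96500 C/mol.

−2084 kJ/mol

In the reaction as written F2(g) is reduced, so the F₂/F⁻ couple is the cathode and Cr³⁺/Cr is the anode.
E°cell = +2.87 − (−0.73) = +3.60 V; balancing electrons gives n = 6.
ΔG° = −nFE°cell = −(6)(96500)(+3.60) J/mol = −2084 kJ/mol.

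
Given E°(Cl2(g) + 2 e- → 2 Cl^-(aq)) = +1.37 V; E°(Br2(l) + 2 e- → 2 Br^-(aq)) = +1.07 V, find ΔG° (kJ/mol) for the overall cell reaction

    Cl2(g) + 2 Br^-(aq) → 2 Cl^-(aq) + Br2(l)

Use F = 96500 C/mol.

−57.9 kJ/mol

In the reaction as written Cl2(g) is reduced, so the Cl₂/Cl⁻ couple is the cathode and Br₂/Br⁻ is the anode.
E°cell = +1.37 − (+1.07) = +0.30 V; balancing electrons gives n = 2.
ΔG° = −nFE°cell = −(2)(96500)(+0.30) J/mol = −57.9 kJ/mol.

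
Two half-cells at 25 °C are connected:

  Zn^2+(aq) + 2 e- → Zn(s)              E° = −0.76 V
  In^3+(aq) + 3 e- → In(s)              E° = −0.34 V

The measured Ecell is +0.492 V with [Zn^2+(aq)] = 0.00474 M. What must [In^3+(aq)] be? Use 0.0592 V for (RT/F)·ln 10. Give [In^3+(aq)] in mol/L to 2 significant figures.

With In³⁺/In at the cathode and Zn²⁺/Zn at the anode, E°cell = −0.34 − (−0.76) = +0.42 V (n = 6).
From the Nernst equation, log Q = n(E° − E)/0.0592 = 6·(+0.42 − (+0.492))/0.0592 = −7.297.
The balanced reaction is 2 In^3+(aq) + 3 Zn(s) → 2 In(s) + 3 Zn^2+(aq), so Q = [Zn^2+(aq)]^3 / [In^3+(aq)]^2.
Substituting the known concentrations and solving, log [In^3+(aq)] = 0.162 and [In^3+(aq)] = 1.5 M.

1.5 M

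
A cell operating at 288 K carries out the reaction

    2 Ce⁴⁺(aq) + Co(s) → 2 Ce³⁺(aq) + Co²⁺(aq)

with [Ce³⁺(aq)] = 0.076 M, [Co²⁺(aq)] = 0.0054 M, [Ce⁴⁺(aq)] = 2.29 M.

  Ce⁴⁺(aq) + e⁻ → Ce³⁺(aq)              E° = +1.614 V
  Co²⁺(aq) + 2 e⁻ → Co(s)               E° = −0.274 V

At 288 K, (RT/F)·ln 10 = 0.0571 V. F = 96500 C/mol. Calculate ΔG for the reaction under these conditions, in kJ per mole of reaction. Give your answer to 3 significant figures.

−393 kJ/mol

With Ce⁴⁺/Ce³⁺ reduced at the cathode, E°cell = +1.614 − (−0.274) = +1.888 V and n = 2.
Q = ([Ce³⁺(aq)]^2·[Co²⁺(aq)]) / [Ce⁴⁺(aq)]^2 = 5.95×10^−6, so log Q = −5.226 and E = +1.888 − (0.0571/2)(−5.226) = +2.0372 V.
ΔG = −nFE = −(2)(96500)(+2.0372) J/mol = −393 kJ/mol.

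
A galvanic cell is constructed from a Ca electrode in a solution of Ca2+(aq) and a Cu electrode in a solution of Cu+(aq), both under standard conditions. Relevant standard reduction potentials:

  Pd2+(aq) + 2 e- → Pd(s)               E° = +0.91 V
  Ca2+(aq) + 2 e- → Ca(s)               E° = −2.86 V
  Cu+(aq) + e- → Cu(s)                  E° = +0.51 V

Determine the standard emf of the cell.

The Cu⁺/Cu couple has the higher E°, so Cu ion is reduced (cathode) and Ca is oxidized (anode).
E°cell = E°(cathode) − E°(anode) = +0.51 − (−2.86) = +3.37 V.

+3.37 V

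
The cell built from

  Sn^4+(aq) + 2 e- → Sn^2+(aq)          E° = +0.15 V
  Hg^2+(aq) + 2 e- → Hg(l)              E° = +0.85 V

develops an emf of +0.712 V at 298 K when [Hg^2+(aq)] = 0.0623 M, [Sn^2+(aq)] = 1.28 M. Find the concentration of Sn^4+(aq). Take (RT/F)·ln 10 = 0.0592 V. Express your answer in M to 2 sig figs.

0.031 M

The Hg²⁺/Hg couple has the larger reduction potential, so it is the cathode: E°cell = +0.85 − (+0.15) = +0.70 V and n = 2.
From the Nernst equation, log Q = n(E° − E)/0.0592 = 2·(+0.70 − (+0.712))/0.0592 = −0.405.
Balancing electrons gives Hg^2+(aq) + Sn^2+(aq) → Hg(l) + Sn^4+(aq); thus Q = [Sn^4+(aq)] / ([Hg^2+(aq)]·[Sn^2+(aq)]).
Substituting the known concentrations and solving, log [Sn^4+(aq)] = −1.503 and [Sn^4+(aq)] = 0.031 M.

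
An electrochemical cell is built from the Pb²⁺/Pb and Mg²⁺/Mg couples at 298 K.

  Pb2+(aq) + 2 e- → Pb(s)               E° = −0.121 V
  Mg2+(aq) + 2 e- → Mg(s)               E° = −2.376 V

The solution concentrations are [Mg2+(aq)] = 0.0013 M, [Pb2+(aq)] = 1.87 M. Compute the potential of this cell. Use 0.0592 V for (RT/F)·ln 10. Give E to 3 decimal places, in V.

+2.348 V

The Pb²⁺/Pb couple has the more positive E°, so it is the cathode; Mg²⁺/Mg is the anode.
E°cell = E°cat − E°an = −0.121 − (−2.376) = +2.255 V; n = 2.
For the overall reaction Pb2+(aq) + Mg(s) → Pb(s) + Mg2+(aq), Q = [Mg2+(aq)] / [Pb2+(aq)] = 0.000695, giving log Q = −3.158.
E = E° − (0.0592/n)·log Q = +2.255 − (0.0592/2)(−3.158) = +2.348 V.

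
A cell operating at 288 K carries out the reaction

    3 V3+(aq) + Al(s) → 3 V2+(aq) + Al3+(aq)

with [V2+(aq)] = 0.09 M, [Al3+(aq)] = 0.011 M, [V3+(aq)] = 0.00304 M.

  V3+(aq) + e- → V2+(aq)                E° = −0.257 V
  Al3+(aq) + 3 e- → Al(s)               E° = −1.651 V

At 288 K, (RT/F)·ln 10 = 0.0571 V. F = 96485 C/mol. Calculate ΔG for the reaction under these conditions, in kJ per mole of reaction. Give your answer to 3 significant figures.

With V³⁺/V²⁺ reduced at the cathode, E°cell = −0.257 − (−1.651) = +1.394 V and n = 3.
Q = ([V2+(aq)]^3·[Al3+(aq)]) / [V3+(aq)]^3 = 285, so log Q = 2.455 and E = +1.394 − (0.0571/3)(2.455) = +1.3473 V.
ΔG = −nFE = −(3)(96485)(+1.3473) J/mol = −390 kJ/mol.

−390 kJ/mol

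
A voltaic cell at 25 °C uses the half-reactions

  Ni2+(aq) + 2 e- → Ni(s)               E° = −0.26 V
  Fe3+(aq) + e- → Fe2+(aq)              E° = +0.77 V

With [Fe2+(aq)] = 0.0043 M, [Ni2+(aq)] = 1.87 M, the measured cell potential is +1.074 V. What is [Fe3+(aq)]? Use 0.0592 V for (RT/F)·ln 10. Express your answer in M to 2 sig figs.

The Fe³⁺/Fe²⁺ couple has the larger reduction potential, so it is the cathode: E°cell = +0.77 − (−0.26) = +1.03 V and n = 2.
From the Nernst equation, log Q = n(E° − E)/0.0592 = 2·(+1.03 − (+1.074))/0.0592 = −1.486.
The balanced reaction is 2 Fe3+(aq) + Ni(s) → 2 Fe2+(aq) + Ni2+(aq), so Q = ([Fe2+(aq)]^2·[Ni2+(aq)]) / [Fe3+(aq)]^2.
Isolating [Fe3+(aq)] in Q = 10^{−1.486} yields log [Fe3+(aq)] = −1.488, i.e. 0.033 M.

0.033 M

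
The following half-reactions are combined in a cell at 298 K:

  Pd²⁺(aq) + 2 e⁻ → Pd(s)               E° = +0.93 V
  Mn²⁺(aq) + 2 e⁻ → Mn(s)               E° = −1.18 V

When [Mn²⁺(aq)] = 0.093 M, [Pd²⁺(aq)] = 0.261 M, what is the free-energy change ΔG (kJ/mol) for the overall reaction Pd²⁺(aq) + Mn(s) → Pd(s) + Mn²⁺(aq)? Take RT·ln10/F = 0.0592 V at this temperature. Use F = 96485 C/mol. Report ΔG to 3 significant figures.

−410 kJ/mol

The standard cell potential is +0.93 − (−1.18) = +2.11 V, with n = 2 electrons in the balanced equation.
Here Q = [Mn²⁺(aq)] / [Pd²⁺(aq)] = 0.356 (log Q = −0.448), giving E = +2.11 − (0.0592/2)·(−0.448) = +2.1233 V.
Finally ΔG = −nFE = −(2)(96485 C/mol)(+2.1233 V) = −410 kJ/mol.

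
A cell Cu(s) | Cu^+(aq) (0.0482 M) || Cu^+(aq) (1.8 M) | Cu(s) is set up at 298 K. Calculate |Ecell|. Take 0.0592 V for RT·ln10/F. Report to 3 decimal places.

0.093 V

For a concentration cell E°cell = 0, since both electrodes use the same couple.
The compartment with the higher Cu^+(aq) concentration (1.8 M) acts as the cathode; ions are reduced there and produced at the dilute (0.0482 M) anode.
With n = 1, Ecell = −(0.0592/1)·log([dilute]/[conc]) = −(0.0592/1)·log(0.0482/1.8) = +0.093 V.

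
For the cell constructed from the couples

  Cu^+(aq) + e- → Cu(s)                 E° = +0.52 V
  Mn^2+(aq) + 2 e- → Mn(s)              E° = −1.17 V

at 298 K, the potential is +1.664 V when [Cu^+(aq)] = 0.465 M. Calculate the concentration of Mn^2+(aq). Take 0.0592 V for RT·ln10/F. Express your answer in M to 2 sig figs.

Cu⁺/Cu is the cathode (higher E°); E°cell = +0.52 − (−1.17) = +1.69 V with n = 2.
Since E = E° − (0.0592/n)·log Q, log Q = n(E° − E)/0.0592 = 0.878.
Balancing electrons gives 2 Cu^+(aq) + Mn(s) → 2 Cu(s) + Mn^2+(aq); thus Q = [Mn^2+(aq)] / [Cu^+(aq)]^2.
Isolating [Mn^2+(aq)] in Q = 10^{0.878} yields log [Mn^2+(aq)] = 0.213, i.e. 1.6 M.

1.6 M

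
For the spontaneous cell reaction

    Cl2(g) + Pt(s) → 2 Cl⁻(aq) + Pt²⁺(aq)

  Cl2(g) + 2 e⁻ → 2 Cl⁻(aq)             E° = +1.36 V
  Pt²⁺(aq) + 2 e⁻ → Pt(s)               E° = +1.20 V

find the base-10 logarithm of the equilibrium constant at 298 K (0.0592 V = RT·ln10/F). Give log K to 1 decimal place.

log K = 5.4

The Cl₂/Cl⁻ couple is reduced (cathode); E°cell = +1.36 − (+1.20) = +0.16 V with n = 2.
At equilibrium E = 0, so log K = nE°cell / 0.0592 = (2)(+0.16) / 0.0592 = 5.4.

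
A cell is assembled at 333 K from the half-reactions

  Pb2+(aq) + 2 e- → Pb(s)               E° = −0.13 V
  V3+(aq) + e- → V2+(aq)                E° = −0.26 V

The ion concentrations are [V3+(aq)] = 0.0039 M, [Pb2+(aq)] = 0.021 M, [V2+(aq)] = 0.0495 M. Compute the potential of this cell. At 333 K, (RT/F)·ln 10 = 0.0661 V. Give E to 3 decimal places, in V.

The Pb²⁺/Pb couple has the more positive E°, so it is the cathode; V³⁺/V²⁺ is the anode.
The standard potential is −0.13 − (−0.26) = +0.13 V and the balanced reaction transfers n = 2 electrons.
Balancing gives Pb2+(aq) + 2 V2+(aq) → Pb(s) + 2 V3+(aq); hence Q = [V3+(aq)]^2 / ([Pb2+(aq)]·[V2+(aq)]^2) = 0.296 (log Q = −0.529).
Applying E = E° − (RT ln10/nF)·log Q gives +0.13 − (0.0661/2)(−0.529) = +0.147 V.

+0.147 V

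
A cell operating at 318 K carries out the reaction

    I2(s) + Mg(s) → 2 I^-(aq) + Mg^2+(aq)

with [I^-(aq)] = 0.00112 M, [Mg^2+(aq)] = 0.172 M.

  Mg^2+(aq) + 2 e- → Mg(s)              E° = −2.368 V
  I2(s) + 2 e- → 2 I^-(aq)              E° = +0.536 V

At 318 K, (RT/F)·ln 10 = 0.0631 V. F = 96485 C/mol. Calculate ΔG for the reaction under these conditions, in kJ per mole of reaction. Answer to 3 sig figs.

With I₂/I⁻ reduced at the cathode, E°cell = +0.536 − (−2.368) = +2.904 V and n = 2.
Here Q = [I^-(aq)]^2·[Mg^2+(aq)] = 2.16×10^−7 (log Q = −6.666), giving E = +2.904 − (0.0631/2)·(−6.666) = +3.1143 V.
Finally ΔG = −nFE = −(2)(96485 C/mol)(+3.1143 V) = −601 kJ/mol.

−601 kJ/mol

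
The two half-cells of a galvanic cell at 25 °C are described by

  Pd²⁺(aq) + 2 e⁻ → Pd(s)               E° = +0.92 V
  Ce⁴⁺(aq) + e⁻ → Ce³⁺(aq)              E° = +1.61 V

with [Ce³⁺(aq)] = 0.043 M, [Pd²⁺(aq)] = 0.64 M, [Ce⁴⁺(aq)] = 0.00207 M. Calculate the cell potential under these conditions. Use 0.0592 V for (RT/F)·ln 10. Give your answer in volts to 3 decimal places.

+0.618 V

Ce⁴⁺/Ce³⁺ is reduced (cathode, E° = +1.61 V) and Pd²⁺/Pd is oxidized (anode).
E°cell = E°cat − E°an = +1.61 − (+0.92) = +0.69 V; n = 2.
The balanced reaction is 2 Ce⁴⁺(aq) + Pd(s) → 2 Ce³⁺(aq) + Pd²⁺(aq), so Q = ([Ce³⁺(aq)]^2·[Pd²⁺(aq)]) / [Ce⁴⁺(aq)]^2 = 276 and log Q = 2.441.
Applying E = E° − (RT ln10/nF)·log Q gives +0.69 − (0.0592/2)(2.441) = +0.618 V.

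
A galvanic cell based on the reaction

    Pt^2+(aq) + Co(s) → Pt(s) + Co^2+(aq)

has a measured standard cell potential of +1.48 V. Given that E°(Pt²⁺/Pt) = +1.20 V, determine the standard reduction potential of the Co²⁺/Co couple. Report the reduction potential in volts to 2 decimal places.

−0.28 V

In the reaction as written the Pt²⁺/Pt couple is reduced (cathode) and Co²⁺/Co is oxidized (anode), so E°cell = E°(Pt²⁺/Pt) − E°(Co²⁺/Co).
E°(Co²⁺/Co) = E°(cathode) − E°cell = +1.20 − (+1.48) = −0.28 V.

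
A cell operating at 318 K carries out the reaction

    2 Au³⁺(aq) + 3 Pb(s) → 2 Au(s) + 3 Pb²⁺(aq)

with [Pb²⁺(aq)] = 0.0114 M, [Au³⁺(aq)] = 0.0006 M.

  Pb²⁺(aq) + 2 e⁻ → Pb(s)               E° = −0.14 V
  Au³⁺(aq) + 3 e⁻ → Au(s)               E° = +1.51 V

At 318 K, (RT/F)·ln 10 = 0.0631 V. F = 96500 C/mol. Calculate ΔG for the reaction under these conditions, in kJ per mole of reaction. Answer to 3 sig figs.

E°cell = +1.51 − (−0.14) = +1.65 V; the balanced reaction transfers n = 6 electrons.
The reaction quotient is [Pb²⁺(aq)]^3 / [Au³⁺(aq)]^2 = 4.12; by Nernst, E = +1.65 − (0.0631/6)(0.614) = +1.6435 V.
Then ΔG = −nFE = −6 × 96500 × +1.6435 J/mol = −952 kJ/mol.

−952 kJ/mol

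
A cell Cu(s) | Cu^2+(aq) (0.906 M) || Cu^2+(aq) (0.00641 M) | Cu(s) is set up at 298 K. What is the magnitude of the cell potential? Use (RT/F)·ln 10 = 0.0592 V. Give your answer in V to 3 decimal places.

0.064 V

For a concentration cell E°cell = 0, since both electrodes use the same couple.
The compartment with the higher Cu^2+(aq) concentration (0.906 M) acts as the cathode; ions are reduced there and produced at the dilute (0.00641 M) anode.
With n = 2, Ecell = −(0.0592/2)·log([dilute]/[conc]) = −(0.0592/2)·log(0.00641/0.906) = +0.064 V.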